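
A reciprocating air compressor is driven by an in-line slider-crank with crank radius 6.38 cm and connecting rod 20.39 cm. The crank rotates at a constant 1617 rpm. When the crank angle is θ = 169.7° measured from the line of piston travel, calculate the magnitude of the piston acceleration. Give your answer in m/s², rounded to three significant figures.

ω = 2π·1617/60 = 169.3 rad/s
x(θ) = r cosθ + √(L² − r² sin²θ); with ω constant, a = ω²·d²x/dθ².
d²x/dθ² = −r cosθ − r²(cos2θ)/√u − r⁴ sin²2θ/(4u^{3/2}),  u = L² − r² sin²θ = 0.0414451 m².
Substituting r = 0.0638 m, L = 0.2039 m, θ = 169.7°: d²x/dθ² = +0.043995 m.
a = ω²·d²x/dθ² = (169.3)²·(+0.043995) = +1261.5 m/s²;  |a| = 1261.5 m/s².

1260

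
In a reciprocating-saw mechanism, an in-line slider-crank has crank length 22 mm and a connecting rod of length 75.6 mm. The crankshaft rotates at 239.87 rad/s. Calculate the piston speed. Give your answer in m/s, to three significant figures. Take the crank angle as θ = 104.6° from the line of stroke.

4.72

ω = 239.9 rad/s
For an in-line slider-crank, x = r cosθ + √(L² − r² sin²θ), so v = −rω sinθ·[1 + r cosθ/√(L² − r² sin²θ)].
With r = 0.022 m, L = 0.0756 m, θ = 104.6°: √(L² − r² sin²θ) = 0.07254 m.
v = −0.022·239.9·0.96771·[1 + 0.022·-0.25207/0.07254] = -4.7163 m/s.
|v| = 4.7163 m/s.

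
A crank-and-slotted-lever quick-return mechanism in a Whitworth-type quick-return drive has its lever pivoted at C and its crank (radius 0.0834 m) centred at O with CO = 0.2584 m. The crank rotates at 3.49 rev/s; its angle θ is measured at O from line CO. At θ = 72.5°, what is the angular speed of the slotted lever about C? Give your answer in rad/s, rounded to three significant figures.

ω = 21.93 rad/s (from 3.49 rev/s).
Crank pin A relative to C: A = (d + r cosθ, r sinθ); lever angle φ = atan2(r sinθ, d + r cosθ).
Differentiating tanφ: φ̇ = rω(d cosθ + r)/(d² + r² + 2dr cosθ).
d² + r² + 2dr cosθ = |CA|² = 0.0866869 m²;  d cosθ + r = +0.1611 m.
|ω_lever| = |0.0834·21.93·+0.1611| / 0.0866869 = 3.3988 rad/s.

3.40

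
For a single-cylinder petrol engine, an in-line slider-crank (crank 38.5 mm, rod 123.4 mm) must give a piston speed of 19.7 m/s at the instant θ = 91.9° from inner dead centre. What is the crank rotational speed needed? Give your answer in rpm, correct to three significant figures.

4940

For an in-line slider-crank, |v_piston| = rω|sinθ|·[1 + r cosθ/√(L² − r² sin²θ)].
With r = 0.0385 m, L = 0.1234 m, θ = 91.9°: the bracketed kinematic factor |dx/dθ| = 0.03806 m.
ω = v/|dx/dθ| = 19.7/0.03806 = 517.6 rad/s.
N = 60ω/(2π) = 4942.8 rpm.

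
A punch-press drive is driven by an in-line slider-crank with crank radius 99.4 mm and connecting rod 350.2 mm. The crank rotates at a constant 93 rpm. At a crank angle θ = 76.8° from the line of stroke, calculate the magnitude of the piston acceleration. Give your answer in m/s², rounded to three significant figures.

ω = 2π·93/60 = 9.739 rad/s
x(θ) = r cosθ + √(L² − r² sin²θ); with ω constant, a = ω²·d²x/dθ².
d²x/dθ² = −r cosθ − r²(cos2θ)/√u − r⁴ sin²2θ/(4u^{3/2}),  u = L² − r² sin²θ = 0.113275 m².
Substituting r = 0.0994 m, L = 0.3502 m, θ = 76.8°: d²x/dθ² = +0.0034704 m.
a = ω²·d²x/dθ² = (9.739)²·(+0.0034704) = +0.32916 m/s²;  |a| = 0.32916 m/s².

0.329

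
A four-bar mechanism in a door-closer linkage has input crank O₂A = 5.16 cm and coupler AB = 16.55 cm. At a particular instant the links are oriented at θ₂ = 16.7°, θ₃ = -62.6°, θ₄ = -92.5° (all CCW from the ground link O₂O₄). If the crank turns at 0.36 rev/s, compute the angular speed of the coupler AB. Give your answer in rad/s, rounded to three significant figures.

1.34

ω₂ = 2.262 rad/s (from 0.36 rev/s).
Differentiating the loop-closure r₂e^{iθ₂}+r₃e^{iθ₃}=r₁+r₄e^{iθ₄} gives r₂ω₂e^{iθ₂}+r₃ω₃e^{iθ₃}=r₄ω₄e^{iθ₄}.
Eliminating the other unknown: ω₃ = r₂ω₂ sin(θ₄−θ₂) / [r₃ sin(θ₃−θ₄)].
Numerator sine = -0.94438; denominator sine = +0.49849.
Result = 0.0516·2.262·(-0.94438) / (0.1655·(+0.49849)) = -1.3361 rad/s; magnitude 1.3361 rad/s.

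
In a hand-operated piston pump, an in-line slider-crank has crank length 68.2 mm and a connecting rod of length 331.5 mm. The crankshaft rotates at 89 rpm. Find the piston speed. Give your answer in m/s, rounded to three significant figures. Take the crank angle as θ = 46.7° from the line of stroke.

ω = 2π·89/60 = 9.32 rad/s
For an in-line slider-crank, x = r cosθ + √(L² − r² sin²θ), so v = −rω sinθ·[1 + r cosθ/√(L² − r² sin²θ)].
With r = 0.0682 m, L = 0.3315 m, θ = 46.7°: √(L² − r² sin²θ) = 0.32776 m.
v = −0.0682·9.32·0.72777·[1 + 0.0682·0.68582/0.32776] = -0.52861 m/s.
|v| = 0.52861 m/s.

0.529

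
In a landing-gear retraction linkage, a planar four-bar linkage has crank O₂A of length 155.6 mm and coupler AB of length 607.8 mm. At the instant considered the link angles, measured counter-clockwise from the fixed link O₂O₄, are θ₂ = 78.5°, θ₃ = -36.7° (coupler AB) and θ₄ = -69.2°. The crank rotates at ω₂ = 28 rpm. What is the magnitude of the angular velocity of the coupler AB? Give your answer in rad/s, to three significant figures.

0.747

ω₂ = 2.932 rad/s (from 28 rpm).
Differentiating the loop-closure r₂e^{iθ₂}+r₃e^{iθ₃}=r₁+r₄e^{iθ₄} gives r₂ω₂e^{iθ₂}+r₃ω₃e^{iθ₃}=r₄ω₄e^{iθ₄}.
Eliminating the other unknown: ω₃ = r₂ω₂ sin(θ₄−θ₂) / [r₃ sin(θ₃−θ₄)].
Numerator sine = -0.53435; denominator sine = +0.53730.
Result = 0.1556·2.932·(-0.53435) / (0.6078·(+0.53730)) = -0.74653 rad/s; magnitude 0.74653 rad/s.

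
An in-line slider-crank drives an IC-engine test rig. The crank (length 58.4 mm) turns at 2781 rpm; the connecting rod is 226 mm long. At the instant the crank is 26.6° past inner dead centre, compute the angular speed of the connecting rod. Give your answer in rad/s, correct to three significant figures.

67.7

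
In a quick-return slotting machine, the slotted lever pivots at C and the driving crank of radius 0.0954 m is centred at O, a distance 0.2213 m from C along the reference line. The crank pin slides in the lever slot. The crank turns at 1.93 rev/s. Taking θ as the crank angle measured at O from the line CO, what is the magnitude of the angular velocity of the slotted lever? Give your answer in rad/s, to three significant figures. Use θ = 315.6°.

3.32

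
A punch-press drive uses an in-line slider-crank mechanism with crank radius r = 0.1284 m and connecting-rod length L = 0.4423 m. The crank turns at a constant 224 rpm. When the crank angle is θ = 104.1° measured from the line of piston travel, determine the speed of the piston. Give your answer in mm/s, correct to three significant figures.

2710

ω = 2π·224/60 = 23.46 rad/s
For an in-line slider-crank, x = r cosθ + √(L² − r² sin²θ), so v = −rω sinθ·[1 + r cosθ/√(L² − r² sin²θ)].
With r = 0.1284 m, L = 0.4423 m, θ = 104.1°: √(L² − r² sin²θ) = 0.42441 m.
v = −0.1284·23.46·0.96987·[1 + 0.1284·-0.24362/0.42441] = -2.7059 m/s.
|v| = 2.7059 m/s = 2705.9 mm/s.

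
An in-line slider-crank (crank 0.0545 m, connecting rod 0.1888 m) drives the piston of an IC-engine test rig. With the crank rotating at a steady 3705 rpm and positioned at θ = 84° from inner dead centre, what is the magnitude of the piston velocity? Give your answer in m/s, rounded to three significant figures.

ω = 2π·3705/60 = 388 rad/s
For an in-line slider-crank, x = r cosθ + √(L² − r² sin²θ), so v = −rω sinθ·[1 + r cosθ/√(L² − r² sin²θ)].
With r = 0.0545 m, L = 0.1888 m, θ = 84°: √(L² − r² sin²θ) = 0.18085 m.
v = −0.0545·388·0.99452·[1 + 0.0545·0.10453/0.18085] = -21.692 m/s.
|v| = 21.692 m/s.

21.7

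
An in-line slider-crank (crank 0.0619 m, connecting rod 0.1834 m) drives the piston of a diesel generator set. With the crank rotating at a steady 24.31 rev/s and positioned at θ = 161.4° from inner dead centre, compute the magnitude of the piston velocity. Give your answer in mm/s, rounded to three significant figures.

2050

ω = 2π·24.3 = 152.7 rad/s
For an in-line slider-crank, x = r cosθ + √(L² − r² sin²θ), so v = −rω sinθ·[1 + r cosθ/√(L² − r² sin²θ)].
With r = 0.0619 m, L = 0.1834 m, θ = 161.4°: √(L² − r² sin²θ) = 0.18233 m.
v = −0.0619·152.7·0.31896·[1 + 0.0619·-0.94777/0.18233] = -2.0454 m/s.
|v| = 2.0454 m/s = 2045.4 mm/s.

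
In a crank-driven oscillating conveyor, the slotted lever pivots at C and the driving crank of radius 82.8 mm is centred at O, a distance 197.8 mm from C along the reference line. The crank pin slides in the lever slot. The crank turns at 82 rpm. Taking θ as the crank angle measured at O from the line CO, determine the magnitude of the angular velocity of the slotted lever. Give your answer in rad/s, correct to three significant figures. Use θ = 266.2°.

1.13

ω = 8.587 rad/s (from 82 rpm).
Crank pin A relative to C: A = (d + r cosθ, r sinθ); lever angle φ = atan2(r sinθ, d + r cosθ).
Differentiating tanφ: φ̇ = rω(d cosθ + r)/(d² + r² + 2dr cosθ).
d² + r² + 2dr cosθ = |CA|² = 0.0438098 m²;  d cosθ + r = +0.069691 m.
|ω_lever| = |0.0828·8.587·+0.069691| / 0.0438098 = 1.131 rad/s.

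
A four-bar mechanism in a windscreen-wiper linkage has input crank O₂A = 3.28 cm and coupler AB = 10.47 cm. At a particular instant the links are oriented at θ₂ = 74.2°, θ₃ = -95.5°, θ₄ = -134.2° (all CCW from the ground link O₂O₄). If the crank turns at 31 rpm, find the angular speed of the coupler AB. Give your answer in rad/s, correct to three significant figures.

ω₂ = 3.246 rad/s (from 31 rpm).
Differentiating the loop-closure r₂e^{iθ₂}+r₃e^{iθ₃}=r₁+r₄e^{iθ₄} gives r₂ω₂e^{iθ₂}+r₃ω₃e^{iθ₃}=r₄ω₄e^{iθ₄}.
Eliminating the other unknown: ω₃ = r₂ω₂ sin(θ₄−θ₂) / [r₃ sin(θ₃−θ₄)].
Numerator sine = +0.47562; denominator sine = +0.62524.
Result = 0.0328·3.246·(+0.47562) / (0.1047·(+0.62524)) = +0.77363 rad/s; magnitude 0.77363 rad/s.

0.774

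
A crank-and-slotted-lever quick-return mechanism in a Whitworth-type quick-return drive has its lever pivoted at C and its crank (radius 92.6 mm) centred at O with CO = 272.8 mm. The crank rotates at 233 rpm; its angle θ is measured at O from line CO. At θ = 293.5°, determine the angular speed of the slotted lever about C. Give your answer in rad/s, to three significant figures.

ω = 24.4 rad/s (from 233 rpm).
Crank pin A relative to C: A = (d + r cosθ, r sinθ); lever angle φ = atan2(r sinθ, d + r cosθ).
Differentiating tanφ: φ̇ = rω(d cosθ + r)/(d² + r² + 2dr cosθ).
d² + r² + 2dr cosθ = |CA|² = 0.10314 m²;  d cosθ + r = +0.20138 m.
|ω_lever| = |0.0926·24.4·+0.20138| / 0.10314 = 4.4114 rad/s.

4.41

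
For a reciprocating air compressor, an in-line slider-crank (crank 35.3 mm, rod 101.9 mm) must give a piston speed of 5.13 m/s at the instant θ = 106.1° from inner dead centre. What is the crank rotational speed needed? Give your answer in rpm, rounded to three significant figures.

For an in-line slider-crank, |v_piston| = rω|sinθ|·[1 + r cosθ/√(L² − r² sin²θ)].
With r = 0.0353 m, L = 0.1019 m, θ = 106.1°: the bracketed kinematic factor |dx/dθ| = 0.03046 m.
ω = v/|dx/dθ| = 5.13/0.03046 = 168.42 rad/s.
N = 60ω/(2π) = 1608.3 rpm.

1610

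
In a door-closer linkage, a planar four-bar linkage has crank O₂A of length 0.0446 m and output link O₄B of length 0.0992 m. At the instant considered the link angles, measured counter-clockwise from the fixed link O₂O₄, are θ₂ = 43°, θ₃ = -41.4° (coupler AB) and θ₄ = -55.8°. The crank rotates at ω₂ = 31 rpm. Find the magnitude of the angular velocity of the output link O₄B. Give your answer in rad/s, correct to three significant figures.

ω₂ = 3.246 rad/s (from 31 rpm).
Differentiating the loop-closure r₂e^{iθ₂}+r₃e^{iθ₃}=r₁+r₄e^{iθ₄} gives r₂ω₂e^{iθ₂}+r₃ω₃e^{iθ₃}=r₄ω₄e^{iθ₄}.
Eliminating the other unknown: ω₄ = r₂ω₂ sin(θ₂−θ₃) / [r₄ sin(θ₄−θ₃)].
Numerator sine = +0.99523; denominator sine = -0.24869.
Result = 0.0446·3.246·(+0.99523) / (0.0992·(-0.24869)) = -5.8409 rad/s; magnitude 5.8409 rad/s.

5.84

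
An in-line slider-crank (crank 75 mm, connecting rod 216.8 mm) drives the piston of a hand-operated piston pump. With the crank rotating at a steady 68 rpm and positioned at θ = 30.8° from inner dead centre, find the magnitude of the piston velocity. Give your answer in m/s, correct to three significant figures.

ω = 2π·68/60 = 7.121 rad/s
For an in-line slider-crank, x = r cosθ + √(L² − r² sin²θ), so v = −rω sinθ·[1 + r cosθ/√(L² − r² sin²θ)].
With r = 0.075 m, L = 0.2168 m, θ = 30.8°: √(L² − r² sin²θ) = 0.21337 m.
v = −0.075·7.121·0.51204·[1 + 0.075·0.85896/0.21337] = -0.35603 m/s.
|v| = 0.35603 m/s.

0.356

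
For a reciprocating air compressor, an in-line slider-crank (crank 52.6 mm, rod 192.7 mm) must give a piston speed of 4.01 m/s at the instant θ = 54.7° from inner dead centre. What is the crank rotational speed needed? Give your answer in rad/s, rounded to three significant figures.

For an in-line slider-crank, |v_piston| = rω|sinθ|·[1 + r cosθ/√(L² − r² sin²θ)].
With r = 0.0526 m, L = 0.1927 m, θ = 54.7°: the bracketed kinematic factor |dx/dθ| = 0.049875 m.
ω = v/|dx/dθ| = 4.01/0.049875 = 80.401 rad/s.

80.4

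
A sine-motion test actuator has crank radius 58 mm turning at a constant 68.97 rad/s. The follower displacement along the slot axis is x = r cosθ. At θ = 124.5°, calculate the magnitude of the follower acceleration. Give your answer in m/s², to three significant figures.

ω = 68.97 rad/s
x = r cosθ ⇒ ẍ = −rω² cosθ (ω constant).
|a| = rω²|cosθ| = 0.058·(68.97)²·|cos 124.5°| = 156.27 m/s².

156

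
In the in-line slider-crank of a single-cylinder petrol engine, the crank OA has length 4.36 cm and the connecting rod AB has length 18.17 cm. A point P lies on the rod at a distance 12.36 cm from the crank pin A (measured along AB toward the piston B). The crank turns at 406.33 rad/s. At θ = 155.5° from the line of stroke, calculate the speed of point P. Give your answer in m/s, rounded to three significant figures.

ω = 406.3 rad/s.  Crank-pin speed |V_A| = rω = 17.716 m/s, perpendicular to OA.
Rod angle: sinφ = −(r/L) sinθ ⇒ φ = -5.711°; ω_rod = −rω cosθ/√(L²−r²sin²θ) = +89.165 rad/s.
V_P = V_A + ω_rod × AP, with AP = 0.1236 m along the rod.
Components: V_Px = −rω sinθ − a·ω_rod·sinφ = -6.25 m/s;  V_Py = rω cosθ + a·ω_rod·cosφ = -5.1548 m/s.
|V_P| = √(V_Px² + V_Py²) = 8.1015 m/s.

8.10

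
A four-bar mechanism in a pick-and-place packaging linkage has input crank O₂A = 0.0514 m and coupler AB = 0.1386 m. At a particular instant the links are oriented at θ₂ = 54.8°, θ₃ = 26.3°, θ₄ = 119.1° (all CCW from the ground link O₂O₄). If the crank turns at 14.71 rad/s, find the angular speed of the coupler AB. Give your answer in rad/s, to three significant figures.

ω₂ = 14.71 rad/s
Differentiating the loop-closure r₂e^{iθ₂}+r₃e^{iθ₃}=r₁+r₄e^{iθ₄} gives r₂ω₂e^{iθ₂}+r₃ω₃e^{iθ₃}=r₄ω₄e^{iθ₄}.
Eliminating the other unknown: ω₃ = r₂ω₂ sin(θ₄−θ₂) / [r₃ sin(θ₃−θ₄)].
Numerator sine = +0.90108; denominator sine = -0.99881.
Result = 0.0514·14.71·(+0.90108) / (0.1386·(-0.99881)) = -4.9215 rad/s; magnitude 4.9215 rad/s.

4.92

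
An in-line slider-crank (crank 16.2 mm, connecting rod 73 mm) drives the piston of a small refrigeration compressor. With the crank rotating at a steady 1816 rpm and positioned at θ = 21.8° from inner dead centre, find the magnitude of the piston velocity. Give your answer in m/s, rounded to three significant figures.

ω = 2π·1816/60 = 190.2 rad/s
For an in-line slider-crank, x = r cosθ + √(L² − r² sin²θ), so v = −rω sinθ·[1 + r cosθ/√(L² − r² sin²θ)].
With r = 0.0162 m, L = 0.073 m, θ = 21.8°: √(L² − r² sin²θ) = 0.072752 m.
v = −0.0162·190.2·0.37137·[1 + 0.0162·0.92849/0.072752] = -1.3806 m/s.
|v| = 1.3806 m/s.

1.38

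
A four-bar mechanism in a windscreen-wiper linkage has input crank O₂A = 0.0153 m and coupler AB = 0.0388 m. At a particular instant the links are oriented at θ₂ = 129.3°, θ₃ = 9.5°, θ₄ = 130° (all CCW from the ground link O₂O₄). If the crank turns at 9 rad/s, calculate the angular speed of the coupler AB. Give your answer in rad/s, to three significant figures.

0.0503

ω₂ = 9 rad/s
Differentiating the loop-closure r₂e^{iθ₂}+r₃e^{iθ₃}=r₁+r₄e^{iθ₄} gives r₂ω₂e^{iθ₂}+r₃ω₃e^{iθ₃}=r₄ω₄e^{iθ₄}.
Eliminating the other unknown: ω₃ = r₂ω₂ sin(θ₄−θ₂) / [r₃ sin(θ₃−θ₄)].
Numerator sine = +0.01222; denominator sine = -0.86163.
Result = 0.0153·9·(+0.01222) / (0.0388·(-0.86163)) = -0.050321 rad/s; magnitude 0.050321 rad/s.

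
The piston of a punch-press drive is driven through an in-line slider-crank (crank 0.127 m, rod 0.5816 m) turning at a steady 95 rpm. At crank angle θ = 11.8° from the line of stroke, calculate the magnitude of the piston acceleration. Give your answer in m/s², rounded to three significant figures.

14.8

ω = 2π·95/60 = 9.948 rad/s
x(θ) = r cosθ + √(L² − r² sin²θ); with ω constant, a = ω²·d²x/dθ².
d²x/dθ² = −r cosθ − r²(cos2θ)/√u − r⁴ sin²2θ/(4u^{3/2}),  u = L² − r² sin²θ = 0.337584 m².
Substituting r = 0.127 m, L = 0.5816 m, θ = 11.8°: d²x/dθ² = -0.14981 m.
a = ω²·d²x/dθ² = (9.948)²·(-0.14981) = -14.826 m/s²;  |a| = 14.826 m/s².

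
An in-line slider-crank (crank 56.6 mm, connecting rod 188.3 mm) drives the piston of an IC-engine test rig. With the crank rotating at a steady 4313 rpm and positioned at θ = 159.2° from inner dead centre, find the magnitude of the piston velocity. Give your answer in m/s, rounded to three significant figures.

ω = 2π·4313/60 = 451.7 rad/s
For an in-line slider-crank, x = r cosθ + √(L² − r² sin²θ), so v = −rω sinθ·[1 + r cosθ/√(L² − r² sin²θ)].
With r = 0.0566 m, L = 0.1883 m, θ = 159.2°: √(L² − r² sin²θ) = 0.18722 m.
v = −0.0566·451.7·0.35511·[1 + 0.0566·-0.93483/0.18722] = -6.5124 m/s.
|v| = 6.5124 m/s.

6.51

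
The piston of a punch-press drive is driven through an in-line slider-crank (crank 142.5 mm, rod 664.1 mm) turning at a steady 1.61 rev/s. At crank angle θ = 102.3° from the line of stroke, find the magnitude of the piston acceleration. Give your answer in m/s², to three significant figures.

6.01

ω = 2π·1.61 = 10.12 rad/s
x(θ) = r cosθ + √(L² − r² sin²θ); with ω constant, a = ω²·d²x/dθ².
d²x/dθ² = −r cosθ − r²(cos2θ)/√u − r⁴ sin²2θ/(4u^{3/2}),  u = L² − r² sin²θ = 0.421644 m².
Substituting r = 0.1425 m, L = 0.6641 m, θ = 102.3°: d²x/dθ² = +0.058725 m.
a = ω²·d²x/dθ² = (10.12)²·(+0.058725) = +6.0095 m/s²;  |a| = 6.0095 m/s².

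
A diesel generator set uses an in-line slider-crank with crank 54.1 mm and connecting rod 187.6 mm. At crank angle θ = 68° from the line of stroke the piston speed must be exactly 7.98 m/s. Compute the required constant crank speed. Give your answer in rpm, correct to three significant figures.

1370

For an in-line slider-crank, |v_piston| = rω|sinθ|·[1 + r cosθ/√(L² − r² sin²θ)].
With r = 0.0541 m, L = 0.1876 m, θ = 68°: the bracketed kinematic factor |dx/dθ| = 0.055784 m.
ω = v/|dx/dθ| = 7.98/0.055784 = 143.05 rad/s.
N = 60ω/(2π) = 1366 rpm.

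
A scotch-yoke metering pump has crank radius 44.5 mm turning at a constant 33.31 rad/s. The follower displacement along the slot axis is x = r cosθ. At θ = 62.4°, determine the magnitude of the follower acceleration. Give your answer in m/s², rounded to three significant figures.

ω = 33.31 rad/s
x = r cosθ ⇒ ẍ = −rω² cosθ (ω constant).
|a| = rω²|cosθ| = 0.0445·(33.31)²·|cos 62.4°| = 22.875 m/s².

22.9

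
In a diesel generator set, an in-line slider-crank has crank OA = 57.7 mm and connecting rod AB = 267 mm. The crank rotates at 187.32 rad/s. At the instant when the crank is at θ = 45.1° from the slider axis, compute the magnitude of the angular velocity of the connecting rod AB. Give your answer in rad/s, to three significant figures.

28.9

ω = 187.3 rad/s
The rod makes angle φ with the slider axis where L sinφ = r sinθ; differentiating, L cosφ·φ̇ = r ω cosθ.
L cosφ = √(L² − r² sin²θ) = 0.26385 m.
|ω_rod| = r ω |cosθ| / √(L² − r² sin²θ) = 0.0577·187.3·0.70587/0.26385 = 28.915 rad/s.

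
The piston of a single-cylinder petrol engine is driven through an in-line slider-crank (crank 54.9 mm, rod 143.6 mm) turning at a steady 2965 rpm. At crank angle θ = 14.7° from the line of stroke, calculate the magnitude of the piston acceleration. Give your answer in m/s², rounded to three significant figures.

6910

ω = 2π·2965/60 = 310.5 rad/s
x(θ) = r cosθ + √(L² − r² sin²θ); with ω constant, a = ω²·d²x/dθ².
d²x/dθ² = −r cosθ − r²(cos2θ)/√u − r⁴ sin²2θ/(4u^{3/2}),  u = L² − r² sin²θ = 0.0204269 m².
Substituting r = 0.0549 m, L = 0.1436 m, θ = 14.7°: d²x/dθ² = -0.071663 m.
a = ω²·d²x/dθ² = (310.5)²·(-0.071663) = -6908.8 m/s²;  |a| = 6908.8 m/s².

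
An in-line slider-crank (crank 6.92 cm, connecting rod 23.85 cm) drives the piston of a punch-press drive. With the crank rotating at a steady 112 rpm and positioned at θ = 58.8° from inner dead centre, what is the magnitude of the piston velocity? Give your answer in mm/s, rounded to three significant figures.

ω = 2π·112/60 = 11.73 rad/s
For an in-line slider-crank, x = r cosθ + √(L² − r² sin²θ), so v = −rω sinθ·[1 + r cosθ/√(L² − r² sin²θ)].
With r = 0.0692 m, L = 0.2385 m, θ = 58.8°: √(L² − r² sin²θ) = 0.23104 m.
v = −0.0692·11.73·0.85536·[1 + 0.0692·0.51803/0.23104] = -0.80195 m/s.
|v| = 0.80195 m/s = 801.95 mm/s.

802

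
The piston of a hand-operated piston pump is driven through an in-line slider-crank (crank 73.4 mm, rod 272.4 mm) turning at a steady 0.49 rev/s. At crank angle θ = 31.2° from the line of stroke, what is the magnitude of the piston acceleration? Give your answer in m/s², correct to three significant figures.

ω = 2π·0.49 = 3.079 rad/s
x(θ) = r cosθ + √(L² − r² sin²θ); with ω constant, a = ω²·d²x/dθ².
d²x/dθ² = −r cosθ − r²(cos2θ)/√u − r⁴ sin²2θ/(4u^{3/2}),  u = L² − r² sin²θ = 0.072756 m².
Substituting r = 0.0734 m, L = 0.2724 m, θ = 31.2°: d²x/dθ² = -0.072328 m.
a = ω²·d²x/dθ² = (3.079)²·(-0.072328) = -0.68558 m/s²;  |a| = 0.68558 m/s².

0.686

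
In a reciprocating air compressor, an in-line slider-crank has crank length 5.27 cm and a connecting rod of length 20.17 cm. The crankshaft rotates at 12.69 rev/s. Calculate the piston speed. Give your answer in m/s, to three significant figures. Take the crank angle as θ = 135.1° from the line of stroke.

2.41

ω = 2π·12.7 = 79.73 rad/s
For an in-line slider-crank, x = r cosθ + √(L² − r² sin²θ), so v = −rω sinθ·[1 + r cosθ/√(L² − r² sin²θ)].
With r = 0.0527 m, L = 0.2017 m, θ = 135.1°: √(L² − r² sin²θ) = 0.19824 m.
v = −0.0527·79.73·0.70587·[1 + 0.0527·-0.70834/0.19824] = -2.4075 m/s.
|v| = 2.4075 m/s.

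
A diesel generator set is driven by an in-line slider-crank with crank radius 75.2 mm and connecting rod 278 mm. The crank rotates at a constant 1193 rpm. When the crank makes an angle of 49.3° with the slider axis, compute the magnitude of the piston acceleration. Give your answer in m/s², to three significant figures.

723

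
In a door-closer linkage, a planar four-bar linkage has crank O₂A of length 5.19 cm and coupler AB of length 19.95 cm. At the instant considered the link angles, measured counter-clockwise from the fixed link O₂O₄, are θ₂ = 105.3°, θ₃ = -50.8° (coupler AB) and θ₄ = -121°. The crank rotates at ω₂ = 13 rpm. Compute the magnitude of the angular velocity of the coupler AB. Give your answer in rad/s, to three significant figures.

0.272

ω₂ = 1.361 rad/s (from 13 rpm).
Differentiating the loop-closure r₂e^{iθ₂}+r₃e^{iθ₃}=r₁+r₄e^{iθ₄} gives r₂ω₂e^{iθ₂}+r₃ω₃e^{iθ₃}=r₄ω₄e^{iθ₄}.
Eliminating the other unknown: ω₃ = r₂ω₂ sin(θ₄−θ₂) / [r₃ sin(θ₃−θ₄)].
Numerator sine = +0.72297; denominator sine = +0.94088.
Result = 0.0519·1.361·(+0.72297) / (0.1995·(+0.94088)) = +0.27213 rad/s; magnitude 0.27213 rad/s.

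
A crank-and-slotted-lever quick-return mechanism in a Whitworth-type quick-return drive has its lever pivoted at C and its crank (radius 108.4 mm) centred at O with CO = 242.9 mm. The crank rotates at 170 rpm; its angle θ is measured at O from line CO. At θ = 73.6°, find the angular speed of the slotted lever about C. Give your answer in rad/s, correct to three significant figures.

3.99

ω = 17.8 rad/s (from 170 rpm).
Crank pin A relative to C: A = (d + r cosθ, r sinθ); lever angle φ = atan2(r sinθ, d + r cosθ).
Differentiating tanφ: φ̇ = rω(d cosθ + r)/(d² + r² + 2dr cosθ).
d² + r² + 2dr cosθ = |CA|² = 0.0856193 m²;  d cosθ + r = +0.17698 m.
|ω_lever| = |0.1084·17.8·+0.17698| / 0.0856193 = 3.989 rad/s.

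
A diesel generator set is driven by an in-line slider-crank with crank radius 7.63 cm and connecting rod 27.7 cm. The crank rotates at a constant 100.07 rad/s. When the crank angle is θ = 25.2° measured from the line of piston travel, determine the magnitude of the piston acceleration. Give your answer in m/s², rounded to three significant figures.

ω = 100.1 rad/s
x(θ) = r cosθ + √(L² − r² sin²θ); with ω constant, a = ω²·d²x/dθ².
d²x/dθ² = −r cosθ − r²(cos2θ)/√u − r⁴ sin²2θ/(4u^{3/2}),  u = L² − r² sin²θ = 0.0756736 m².
Substituting r = 0.0763 m, L = 0.277 m, θ = 25.2°: d²x/dθ² = -0.08277 m.
a = ω²·d²x/dθ² = (100.1)²·(-0.08277) = -828.86 m/s²;  |a| = 828.86 m/s².

829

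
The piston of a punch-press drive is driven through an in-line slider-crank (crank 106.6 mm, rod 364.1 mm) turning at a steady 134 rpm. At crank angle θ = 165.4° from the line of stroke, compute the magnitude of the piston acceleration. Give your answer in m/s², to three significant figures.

ω = 2π·134/60 = 14.03 rad/s
x(θ) = r cosθ + √(L² − r² sin²θ); with ω constant, a = ω²·d²x/dθ².
d²x/dθ² = −r cosθ − r²(cos2θ)/√u − r⁴ sin²2θ/(4u^{3/2}),  u = L² − r² sin²θ = 0.131847 m².
Substituting r = 0.1066 m, L = 0.3641 m, θ = 165.4°: d²x/dθ² = +0.075679 m.
a = ω²·d²x/dθ² = (14.03)²·(+0.075679) = +14.902 m/s²;  |a| = 14.902 m/s².

14.9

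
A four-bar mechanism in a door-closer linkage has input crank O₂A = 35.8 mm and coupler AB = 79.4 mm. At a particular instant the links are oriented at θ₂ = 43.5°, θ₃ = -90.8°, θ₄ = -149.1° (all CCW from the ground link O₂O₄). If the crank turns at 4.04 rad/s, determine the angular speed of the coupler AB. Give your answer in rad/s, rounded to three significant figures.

0.467

ω₂ = 4.04 rad/s
Differentiating the loop-closure r₂e^{iθ₂}+r₃e^{iθ₃}=r₁+r₄e^{iθ₄} gives r₂ω₂e^{iθ₂}+r₃ω₃e^{iθ₃}=r₄ω₄e^{iθ₄}.
Eliminating the other unknown: ω₃ = r₂ω₂ sin(θ₄−θ₂) / [r₃ sin(θ₃−θ₄)].
Numerator sine = +0.21814; denominator sine = +0.85081.
Result = 0.0358·4.04·(+0.21814) / (0.0794·(+0.85081)) = +0.46704 rad/s; magnitude 0.46704 rad/s.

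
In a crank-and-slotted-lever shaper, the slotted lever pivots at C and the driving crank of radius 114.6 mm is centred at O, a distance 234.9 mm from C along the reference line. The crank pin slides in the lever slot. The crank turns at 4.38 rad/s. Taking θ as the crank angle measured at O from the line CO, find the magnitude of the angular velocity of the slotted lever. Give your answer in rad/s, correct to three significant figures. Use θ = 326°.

1.37

ω = 4.38 rad/s
Crank pin A relative to C: A = (d + r cosθ, r sinθ); lever angle φ = atan2(r sinθ, d + r cosθ).
Differentiating tanφ: φ̇ = rω(d cosθ + r)/(d² + r² + 2dr cosθ).
d² + r² + 2dr cosθ = |CA|² = 0.112946 m²;  d cosθ + r = +0.30934 m.
|ω_lever| = |0.1146·4.38·+0.30934| / 0.112946 = 1.3748 rad/s.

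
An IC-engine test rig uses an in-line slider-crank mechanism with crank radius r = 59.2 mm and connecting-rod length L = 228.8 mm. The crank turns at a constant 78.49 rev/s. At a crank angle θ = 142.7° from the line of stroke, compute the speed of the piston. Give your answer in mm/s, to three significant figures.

14000

ω = 2π·78.5 = 493.2 rad/s
For an in-line slider-crank, x = r cosθ + √(L² − r² sin²θ), so v = −rω sinθ·[1 + r cosθ/√(L² − r² sin²θ)].
With r = 0.0592 m, L = 0.2288 m, θ = 142.7°: √(L² − r² sin²θ) = 0.22597 m.
v = −0.0592·493.2·0.60599·[1 + 0.0592·-0.79547/0.22597] = -14.005 m/s.
|v| = 14.005 m/s = 14005 mm/s.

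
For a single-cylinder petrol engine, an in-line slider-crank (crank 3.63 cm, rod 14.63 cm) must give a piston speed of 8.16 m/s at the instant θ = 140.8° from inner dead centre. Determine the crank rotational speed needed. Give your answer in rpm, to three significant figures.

For an in-line slider-crank, |v_piston| = rω|sinθ|·[1 + r cosθ/√(L² − r² sin²θ)].
With r = 0.0363 m, L = 0.1463 m, θ = 140.8°: the bracketed kinematic factor |dx/dθ| = 0.018476 m.
ω = v/|dx/dθ| = 8.16/0.018476 = 441.65 rad/s.
N = 60ω/(2π) = 4217.5 rpm.

4220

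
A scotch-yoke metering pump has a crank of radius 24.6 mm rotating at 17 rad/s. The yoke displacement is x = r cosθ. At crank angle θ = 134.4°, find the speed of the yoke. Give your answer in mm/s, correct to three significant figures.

299

ω = 17 rad/s
x = r cosθ ⇒ ẋ = −rω sinθ.
|v| = rω|sinθ| = 0.0246·17·|sin 134.4°| = 0.29879 m/s = 298.79 mm/s.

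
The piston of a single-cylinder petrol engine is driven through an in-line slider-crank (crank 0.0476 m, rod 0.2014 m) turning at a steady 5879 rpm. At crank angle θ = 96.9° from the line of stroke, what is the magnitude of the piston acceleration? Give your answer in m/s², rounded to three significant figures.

ω = 2π·5879/60 = 615.6 rad/s
x(θ) = r cosθ + √(L² − r² sin²θ); with ω constant, a = ω²·d²x/dθ².
d²x/dθ² = −r cosθ − r²(cos2θ)/√u − r⁴ sin²2θ/(4u^{3/2}),  u = L² − r² sin²θ = 0.0383289 m².
Substituting r = 0.0476 m, L = 0.2014 m, θ = 96.9°: d²x/dθ² = +0.016948 m.
a = ω²·d²x/dθ² = (615.6)²·(+0.016948) = +6423.6 m/s²;  |a| = 6423.6 m/s².

6420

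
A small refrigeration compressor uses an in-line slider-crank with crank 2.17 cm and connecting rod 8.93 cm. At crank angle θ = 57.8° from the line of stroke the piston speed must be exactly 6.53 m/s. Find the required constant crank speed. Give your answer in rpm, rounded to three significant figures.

3000

For an in-line slider-crank, |v_piston| = rω|sinθ|·[1 + r cosθ/√(L² − r² sin²θ)].
With r = 0.0217 m, L = 0.0893 m, θ = 57.8°: the bracketed kinematic factor |dx/dθ| = 0.020792 m.
ω = v/|dx/dθ| = 6.53/0.020792 = 314.06 rad/s.
N = 60ω/(2π) = 2999.1 rpm.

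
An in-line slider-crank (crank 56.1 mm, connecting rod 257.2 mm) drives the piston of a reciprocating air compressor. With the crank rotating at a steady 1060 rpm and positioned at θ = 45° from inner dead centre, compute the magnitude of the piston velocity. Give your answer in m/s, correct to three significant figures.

ω = 2π·1060/60 = 111 rad/s
For an in-line slider-crank, x = r cosθ + √(L² − r² sin²θ), so v = −rω sinθ·[1 + r cosθ/√(L² − r² sin²θ)].
With r = 0.0561 m, L = 0.2572 m, θ = 45°: √(L² − r² sin²θ) = 0.25412 m.
v = −0.0561·111·0.70711·[1 + 0.0561·0.70711/0.25412] = -5.0907 m/s.
|v| = 5.0907 m/s.

5.09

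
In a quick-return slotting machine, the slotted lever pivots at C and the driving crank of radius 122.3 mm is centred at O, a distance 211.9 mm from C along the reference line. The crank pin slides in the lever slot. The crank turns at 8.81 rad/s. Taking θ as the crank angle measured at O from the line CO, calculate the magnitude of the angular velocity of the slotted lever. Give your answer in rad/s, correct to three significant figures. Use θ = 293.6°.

2.77

ω = 8.81 rad/s
Crank pin A relative to C: A = (d + r cosθ, r sinθ); lever angle φ = atan2(r sinθ, d + r cosθ).
Differentiating tanφ: φ̇ = rω(d cosθ + r)/(d² + r² + 2dr cosθ).
d² + r² + 2dr cosθ = |CA|² = 0.0806093 m²;  d cosθ + r = +0.20713 m.
|ω_lever| = |0.1223·8.81·+0.20713| / 0.0806093 = 2.7687 rad/s.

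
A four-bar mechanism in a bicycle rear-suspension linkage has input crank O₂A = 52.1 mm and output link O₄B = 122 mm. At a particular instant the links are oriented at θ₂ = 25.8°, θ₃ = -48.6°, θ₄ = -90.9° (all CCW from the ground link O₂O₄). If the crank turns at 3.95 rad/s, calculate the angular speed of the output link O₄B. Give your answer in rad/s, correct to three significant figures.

ω₂ = 3.95 rad/s
Differentiating the loop-closure r₂e^{iθ₂}+r₃e^{iθ₃}=r₁+r₄e^{iθ₄} gives r₂ω₂e^{iθ₂}+r₃ω₃e^{iθ₃}=r₄ω₄e^{iθ₄}.
Eliminating the other unknown: ω₄ = r₂ω₂ sin(θ₂−θ₃) / [r₄ sin(θ₄−θ₃)].
Numerator sine = +0.96316; denominator sine = -0.67301.
Result = 0.0521·3.95·(+0.96316) / (0.122·(-0.67301)) = -2.4141 rad/s; magnitude 2.4141 rad/s.

2.41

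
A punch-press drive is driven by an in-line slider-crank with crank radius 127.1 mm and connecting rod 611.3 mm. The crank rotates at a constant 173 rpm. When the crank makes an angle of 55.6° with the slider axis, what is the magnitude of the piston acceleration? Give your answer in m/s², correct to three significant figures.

20.5

ω = 2π·173/60 = 18.12 rad/s
x(θ) = r cosθ + √(L² − r² sin²θ); with ω constant, a = ω²·d²x/dθ².
d²x/dθ² = −r cosθ − r²(cos2θ)/√u − r⁴ sin²2θ/(4u^{3/2}),  u = L² − r² sin²θ = 0.36269 m².
Substituting r = 0.1271 m, L = 0.6113 m, θ = 55.6°: d²x/dθ² = -0.062367 m.
a = ω²·d²x/dθ² = (18.12)²·(-0.062367) = -20.469 m/s²;  |a| = 20.469 m/s².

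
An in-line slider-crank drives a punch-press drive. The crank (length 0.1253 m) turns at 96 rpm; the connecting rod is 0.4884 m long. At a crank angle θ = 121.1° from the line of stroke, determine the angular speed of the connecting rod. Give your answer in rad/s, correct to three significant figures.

ω = 10.05 rad/s (converted from 96 rpm).
The rod makes angle φ with the slider axis where L sinφ = r sinθ; differentiating, L cosφ·φ̇ = r ω cosθ.
L cosφ = √(L² − r² sin²θ) = 0.47647 m.
|ω_rod| = r ω |cosθ| / √(L² − r² sin²θ) = 0.1253·10.05·0.51653/0.47647 = 1.3656 rad/s.

1.37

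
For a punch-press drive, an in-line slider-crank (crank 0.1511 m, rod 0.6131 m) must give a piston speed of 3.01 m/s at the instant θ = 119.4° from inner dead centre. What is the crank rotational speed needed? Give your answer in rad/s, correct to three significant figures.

26.1

For an in-line slider-crank, |v_piston| = rω|sinθ|·[1 + r cosθ/√(L² − r² sin²θ)].
With r = 0.1511 m, L = 0.6131 m, θ = 119.4°: the bracketed kinematic factor |dx/dθ| = 0.11533 m.
ω = v/|dx/dθ| = 3.01/0.11533 = 26.098 rad/s.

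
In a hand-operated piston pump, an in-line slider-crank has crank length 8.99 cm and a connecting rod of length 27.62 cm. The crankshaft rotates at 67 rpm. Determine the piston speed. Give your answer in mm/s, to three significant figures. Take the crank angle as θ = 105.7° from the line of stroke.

ω = 2π·67/60 = 7.016 rad/s
For an in-line slider-crank, x = r cosθ + √(L² − r² sin²θ), so v = −rω sinθ·[1 + r cosθ/√(L² − r² sin²θ)].
With r = 0.0899 m, L = 0.2762 m, θ = 105.7°: √(L² − r² sin²θ) = 0.26229 m.
v = −0.0899·7.016·0.96269·[1 + 0.0899·-0.27060/0.26229] = -0.55091 m/s.
|v| = 0.55091 m/s = 550.91 mm/s.

551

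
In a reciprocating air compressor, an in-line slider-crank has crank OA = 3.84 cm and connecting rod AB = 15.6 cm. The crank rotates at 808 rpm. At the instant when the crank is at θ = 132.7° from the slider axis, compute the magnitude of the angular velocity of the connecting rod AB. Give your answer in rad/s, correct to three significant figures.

ω = 84.61 rad/s (converted from 808 rpm).
The rod makes angle φ with the slider axis where L sinφ = r sinθ; differentiating, L cosφ·φ̇ = r ω cosθ.
L cosφ = √(L² − r² sin²θ) = 0.15343 m.
|ω_rod| = r ω |cosθ| / √(L² − r² sin²θ) = 0.0384·84.61·0.67816/0.15343 = 14.362 rad/s.

14.4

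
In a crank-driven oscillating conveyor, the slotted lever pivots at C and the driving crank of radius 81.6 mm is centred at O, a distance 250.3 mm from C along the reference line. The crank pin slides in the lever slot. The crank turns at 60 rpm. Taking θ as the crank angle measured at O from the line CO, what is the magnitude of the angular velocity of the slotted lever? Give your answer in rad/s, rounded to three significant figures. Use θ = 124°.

0.644

ω = 6.283 rad/s (from 60 rpm).
Crank pin A relative to C: A = (d + r cosθ, r sinθ); lever angle φ = atan2(r sinθ, d + r cosθ).
Differentiating tanφ: φ̇ = rω(d cosθ + r)/(d² + r² + 2dr cosθ).
d² + r² + 2dr cosθ = |CA|² = 0.0464662 m²;  d cosθ + r = -0.058366 m.
|ω_lever| = |0.0816·6.283·-0.058366| / 0.0464662 = 0.64401 rad/s.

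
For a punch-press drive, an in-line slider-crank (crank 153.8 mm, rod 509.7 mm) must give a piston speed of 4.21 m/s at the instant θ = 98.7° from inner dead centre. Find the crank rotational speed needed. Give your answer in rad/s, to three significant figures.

29.1

For an in-line slider-crank, |v_piston| = rω|sinθ|·[1 + r cosθ/√(L² − r² sin²θ)].
With r = 0.1538 m, L = 0.5097 m, θ = 98.7°: the bracketed kinematic factor |dx/dθ| = 0.14476 m.
ω = v/|dx/dθ| = 4.21/0.14476 = 29.083 rad/s.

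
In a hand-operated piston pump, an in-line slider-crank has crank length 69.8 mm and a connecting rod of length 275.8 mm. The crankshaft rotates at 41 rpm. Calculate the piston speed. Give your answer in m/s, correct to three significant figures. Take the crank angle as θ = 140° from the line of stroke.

0.155

ω = 2π·41/60 = 4.294 rad/s
For an in-line slider-crank, x = r cosθ + √(L² − r² sin²θ), so v = −rω sinθ·[1 + r cosθ/√(L² − r² sin²θ)].
With r = 0.0698 m, L = 0.2758 m, θ = 140°: √(L² − r² sin²θ) = 0.27213 m.
v = −0.0698·4.294·0.64279·[1 + 0.0698·-0.76604/0.27213] = -0.15478 m/s.
|v| = 0.15478 m/s.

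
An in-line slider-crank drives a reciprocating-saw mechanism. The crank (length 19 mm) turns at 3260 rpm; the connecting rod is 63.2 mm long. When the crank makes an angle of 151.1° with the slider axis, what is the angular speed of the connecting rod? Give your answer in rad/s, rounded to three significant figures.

90.8

ω = 341.4 rad/s (converted from 3260 rpm).
The rod makes angle φ with the slider axis where L sinφ = r sinθ; differentiating, L cosφ·φ̇ = r ω cosθ.
L cosφ = √(L² − r² sin²θ) = 0.062529 m.
|ω_rod| = r ω |cosθ| / √(L² − r² sin²θ) = 0.019·341.4·0.87546/0.062529 = 90.814 rad/s.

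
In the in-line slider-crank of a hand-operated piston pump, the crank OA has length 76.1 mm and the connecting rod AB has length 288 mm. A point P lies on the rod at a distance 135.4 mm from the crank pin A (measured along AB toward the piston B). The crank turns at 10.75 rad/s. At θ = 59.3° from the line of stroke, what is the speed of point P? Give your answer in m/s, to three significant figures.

ω = 10.75 rad/s.  Crank-pin speed |V_A| = rω = 0.81807 m/s, perpendicular to OA.
Rod angle: sinφ = −(r/L) sinθ ⇒ φ = -13.133°; ω_rod = −rω cosθ/√(L²−r²sin²θ) = -1.4892 rad/s.
V_P = V_A + ω_rod × AP, with AP = 0.1354 m along the rod.
Components: V_Px = −rω sinθ − a·ω_rod·sinφ = -0.74924 m/s;  V_Py = rω cosθ + a·ω_rod·cosφ = +0.2213 m/s.
|V_P| = √(V_Px² + V_Py²) = 0.78124 m/s.

0.781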